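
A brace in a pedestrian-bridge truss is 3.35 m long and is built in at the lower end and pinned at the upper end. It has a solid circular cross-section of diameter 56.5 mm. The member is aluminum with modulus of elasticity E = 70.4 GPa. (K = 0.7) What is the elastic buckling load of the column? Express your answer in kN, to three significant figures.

P_cr ≈ 63.2 kN

I = πd⁴/64 = π×56.5⁴/64 = 5.002×10^5 mm⁴
I = 5.002×10^5 mm⁴ = 5.002×10^-7 m⁴
Effective length L_e = K·L = 0.7 × 3.35 = 2.345 m
P_cr = π²EI / L_e² = π² × 70.4×10⁹ × 5.002×10^-7 / 2.345² = 6.320×10^4 N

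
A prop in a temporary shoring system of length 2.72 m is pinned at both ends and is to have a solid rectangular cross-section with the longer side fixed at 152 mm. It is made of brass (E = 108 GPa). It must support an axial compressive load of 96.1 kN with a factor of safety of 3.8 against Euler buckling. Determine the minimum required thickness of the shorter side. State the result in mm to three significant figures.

b ≈ 58.5 mm

Required P_cr = n·P = 3.8 × 96.1 = 365.2 kN
L_e = K·L = 1 × 2.72 = 2.720 m
Required I = P_cr·L_e²/(π²E) = 3.652×10^5 × 2.720² / (π² × 1.08×10^11) = 2.535×10^-6 m⁴
I_req = 2.535×10^6 mm⁴
Rectangle, weak axis: I_min = h·b³/12 with h = 152 mm fixed  ⇒  b = (12I/h)^(1/3) = 58.5 mm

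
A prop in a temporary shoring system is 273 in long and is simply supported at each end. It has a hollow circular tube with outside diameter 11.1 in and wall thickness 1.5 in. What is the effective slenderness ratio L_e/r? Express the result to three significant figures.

Inner diameter d_i = 11.1 − 2×1.5 = 8.100 in
I = π(d_o⁴ − d_i⁴)/64 = π(11.1⁴ − 8.100⁴)/64 = 533.9 in⁴
A = 45.24 in²;  r_min = √(I/A) = √(533.9/45.24) = 3.435 in
L_e = K·L = 1 × 273 = 273.0 in
λ = L_e / r_min = 273.00 / 3.435 = 79.5

λ ≈ 79.5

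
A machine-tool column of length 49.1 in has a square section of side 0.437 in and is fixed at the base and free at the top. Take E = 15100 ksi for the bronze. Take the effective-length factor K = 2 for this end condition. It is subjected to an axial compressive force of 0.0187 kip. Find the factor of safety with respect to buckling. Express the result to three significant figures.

I = a⁴/12 = 0.437⁴/12 = 3.039×10^-3 in⁴
Effective length L_e = K·L = 2 × 49.1 = 98.20 in
P_cr = π²EI / L_e² = π² × 15100×10³ × 3.039×10^-3 / 98.20² = 46.97 lb
Factor of safety n = P_cr / P = 0.046968 / 0.0187 = 2.51

n ≈ 2.51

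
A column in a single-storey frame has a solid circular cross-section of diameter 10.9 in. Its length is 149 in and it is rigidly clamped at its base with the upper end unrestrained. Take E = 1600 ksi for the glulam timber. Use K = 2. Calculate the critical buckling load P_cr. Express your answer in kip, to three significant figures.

I = πd⁴/64 = π×10.9⁴/64 = 692.9 in⁴
Effective length L_e = K·L = 2 × 149 = 298.0 in
P_cr = π²EI / L_e² = π² × 1600×10³ × 692.9 / 298.0² = 1.232×10^5 lb

P_cr ≈ 123 kip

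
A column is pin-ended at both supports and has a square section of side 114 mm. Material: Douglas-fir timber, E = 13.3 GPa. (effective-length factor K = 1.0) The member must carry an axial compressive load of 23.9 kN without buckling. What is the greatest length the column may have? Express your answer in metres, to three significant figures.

L_max ≈ 8.79 m

I = a⁴/12 = 114⁴/12 = 1.407×10^7 mm⁴
I = 1.407×10^-5 m⁴
At the buckling limit P_cr = P = 2.390×10^4 N
From P_cr = π²EI/(K·L)²:  L = (1/K)·√(π²EI/P_cr) = (1/1)·√(π²×1.33×10^10×1.407×10^-5/2.390×10^4)
L = 8.79 m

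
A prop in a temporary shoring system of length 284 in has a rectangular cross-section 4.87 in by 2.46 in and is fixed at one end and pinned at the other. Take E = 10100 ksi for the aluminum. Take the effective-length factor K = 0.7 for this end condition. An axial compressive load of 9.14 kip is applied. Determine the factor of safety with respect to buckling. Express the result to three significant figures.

n ≈ 1.67

Buckling occurs about the weak axis: I_min = h·b³/12 with b = 2.46 in (the shorter side).
I_min = 4.87×2.46³/12 = 6.042 in⁴
Effective length L_e = K·L = 0.7 × 284 = 198.8 in
P_cr = π²EI / L_e² = π² × 10100×10³ × 6.042 / 198.8² = 1.524×10^4 lb
Factor of safety n = P_cr / P = 15.238 / 9.14 = 1.67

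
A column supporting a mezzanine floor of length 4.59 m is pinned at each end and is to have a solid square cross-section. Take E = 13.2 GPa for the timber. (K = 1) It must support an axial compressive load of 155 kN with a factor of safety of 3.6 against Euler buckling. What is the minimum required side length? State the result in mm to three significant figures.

a ≈ 181 mm

Required P_cr = n·P = 3.6 × 155 = 558.0 kN
L_e = K·L = 1 × 4.59 = 4.590 m
Required I = P_cr·L_e²/(π²E) = 5.580×10^5 × 4.590² / (π² × 1.32×10^10) = 9.024×10^-5 m⁴
I_req = 9.024×10^7 mm⁴
Solid square: I = a⁴/12  ⇒  a = (12I)^(1/4) = (12×9.024×10^7)^(1/4) = 181 mm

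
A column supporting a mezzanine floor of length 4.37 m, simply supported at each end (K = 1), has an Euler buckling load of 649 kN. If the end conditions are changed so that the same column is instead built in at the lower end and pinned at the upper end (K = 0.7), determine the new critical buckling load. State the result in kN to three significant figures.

P_cr ∝ 1/K², so P_cr,new = P_cr,old × (K_old/K_new)² = 649 × (1/0.7)²
= 649 × 2.041 = 1320 kN

P_cr ≈ 1320 kN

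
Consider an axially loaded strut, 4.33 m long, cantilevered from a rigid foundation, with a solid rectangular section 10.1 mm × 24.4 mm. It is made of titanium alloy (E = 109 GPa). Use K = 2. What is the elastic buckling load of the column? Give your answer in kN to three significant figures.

P_cr ≈ 0.0301 kN

Buckling occurs about the weak axis: I_min = h·b³/12 with b = 10.1 mm (the shorter side).
I_min = 24.4×10.1³/12 = 2.095×10^3 mm⁴
I = 2.095×10^3 mm⁴ = 2.095×10^-9 m⁴
Effective length L_e = K·L = 2 × 4.33 = 8.660 m
P_cr = π²EI / L_e² = π² × 109×10⁹ × 2.095×10^-9 / 8.660² = 30.05 N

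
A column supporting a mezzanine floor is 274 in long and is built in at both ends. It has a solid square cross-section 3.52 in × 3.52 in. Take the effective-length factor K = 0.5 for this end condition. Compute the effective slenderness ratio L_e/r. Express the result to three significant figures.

For a square r = a/√12 = 3.52/√12 = 1.016 in
L_e = K·L = 0.5 × 274 = 137.0 in
λ = L_e / r_min = 137.00 / 1.016 = 135

λ ≈ 135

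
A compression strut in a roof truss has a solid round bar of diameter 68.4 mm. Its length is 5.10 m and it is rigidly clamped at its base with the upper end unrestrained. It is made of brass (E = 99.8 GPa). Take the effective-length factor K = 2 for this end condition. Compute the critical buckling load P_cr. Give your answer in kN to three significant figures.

I = πd⁴/64 = π×68.4⁴/64 = 1.074×10^6 mm⁴
I = 1.074×10^6 mm⁴ = 1.074×10^-6 m⁴
Effective length L_e = K·L = 2 × 5.10 = 10.20 m
P_cr = π²EI / L_e² = π² × 99.8×10⁹ × 1.074×10^-6 / 10.20² = 1.017×10^4 N

P_cr ≈ 10.2 kN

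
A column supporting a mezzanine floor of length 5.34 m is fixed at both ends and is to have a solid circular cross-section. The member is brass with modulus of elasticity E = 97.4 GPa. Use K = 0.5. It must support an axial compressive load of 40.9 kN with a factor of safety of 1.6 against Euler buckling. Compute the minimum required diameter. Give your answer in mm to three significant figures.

Required P_cr = n·P = 1.6 × 40.9 = 65.44 kN
L_e = K·L = 0.5 × 5.34 = 2.670 m
Required I = P_cr·L_e²/(π²E) = 6.544×10^4 × 2.670² / (π² × 9.74×10^10) = 4.853×10^-7 m⁴
I_req = 4.853×10^5 mm⁴
Solid circle: I = πd⁴/64  ⇒  d = (64I/π)^(1/4) = (64×4.853×10^5/π)^(1/4) = 56.1 mm

d ≈ 56.1 mm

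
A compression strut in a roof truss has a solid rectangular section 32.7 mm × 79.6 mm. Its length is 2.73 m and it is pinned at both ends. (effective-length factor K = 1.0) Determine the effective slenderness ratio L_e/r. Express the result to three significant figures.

For a rectangle r_min = b/√12 = 32.7/√12 = 9.440 mm
L_e = K·L = 1 × 2.73 m = 2.730 m = 2730.0 mm
λ = L_e / r_min = 2730.0 / 9.440 = 289

λ ≈ 289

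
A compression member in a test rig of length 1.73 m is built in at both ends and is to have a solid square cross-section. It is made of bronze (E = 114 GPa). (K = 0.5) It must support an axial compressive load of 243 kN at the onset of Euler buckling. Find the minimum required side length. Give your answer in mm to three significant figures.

a ≈ 37.3 mm

L_e = K·L = 0.5 × 1.73 = 0.8650 m
Required I = P_cr·L_e²/(π²E) = 2.430×10^5 × 0.8650² / (π² × 1.14×10^11) = 1.616×10^-7 m⁴
I_req = 1.616×10^5 mm⁴
Solid square: I = a⁴/12  ⇒  a = (12I)^(1/4) = (12×1.616×10^5)^(1/4) = 37.3 mm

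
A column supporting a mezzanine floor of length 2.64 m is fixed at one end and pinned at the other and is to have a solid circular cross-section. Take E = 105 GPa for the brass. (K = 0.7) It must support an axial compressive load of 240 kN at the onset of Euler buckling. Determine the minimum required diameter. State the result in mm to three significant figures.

d ≈ 63.4 mm

L_e = K·L = 0.7 × 2.64 = 1.848 m
Required I = P_cr·L_e²/(π²E) = 2.400×10^5 × 1.848² / (π² × 1.05×10^11) = 7.909×10^-7 m⁴
I_req = 7.909×10^5 mm⁴
Solid circle: I = πd⁴/64  ⇒  d = (64I/π)^(1/4) = (64×7.909×10^5/π)^(1/4) = 63.4 mm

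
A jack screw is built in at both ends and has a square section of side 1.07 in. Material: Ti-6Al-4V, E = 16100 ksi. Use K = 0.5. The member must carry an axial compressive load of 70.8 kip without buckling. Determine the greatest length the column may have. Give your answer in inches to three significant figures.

I = a⁴/12 = 1.07⁴/12 = 0.1092 in⁴
At the buckling limit P_cr = P = 7.080×10^4 lb
From P_cr = π²EI/(K·L)²:  L = (1/K)·√(π²EI/P_cr) = (1/0.5)·√(π²×1.61×10^7×0.1092/7.080×10^4)
L = 31.3 in

L_max ≈ 31.3 in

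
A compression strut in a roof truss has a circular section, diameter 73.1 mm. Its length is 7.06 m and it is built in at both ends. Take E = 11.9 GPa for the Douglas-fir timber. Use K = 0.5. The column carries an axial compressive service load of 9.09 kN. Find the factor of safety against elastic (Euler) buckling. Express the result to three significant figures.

n ≈ 1.45

I = πd⁴/64 = π×73.1⁴/64 = 1.402×10^6 mm⁴
I = 1.402×10^6 mm⁴ = 1.402×10^-6 m⁴
Effective length L_e = K·L = 0.5 × 7.06 = 3.530 m
P_cr = π²EI / L_e² = π² × 11.9×10⁹ × 1.402×10^-6 / 3.530² = 1.321×10^4 N
Factor of safety n = P_cr / P = 13.211 / 9.09 = 1.45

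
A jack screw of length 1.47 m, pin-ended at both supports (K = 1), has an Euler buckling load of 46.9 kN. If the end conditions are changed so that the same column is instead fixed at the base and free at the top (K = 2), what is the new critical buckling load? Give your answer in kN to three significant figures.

P_cr ∝ 1/K², so P_cr,new = P_cr,old × (K_old/K_new)² = 46.9 × (1/2)²
= 46.9 × 0.2500 = 11.7 kN

P_cr ≈ 11.7 kN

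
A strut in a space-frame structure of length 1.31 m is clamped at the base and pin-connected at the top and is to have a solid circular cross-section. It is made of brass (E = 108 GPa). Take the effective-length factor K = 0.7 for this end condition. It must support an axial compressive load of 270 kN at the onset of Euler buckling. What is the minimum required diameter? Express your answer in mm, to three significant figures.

d ≈ 45.6 mm

L_e = K·L = 0.7 × 1.31 = 0.9170 m
Required I = P_cr·L_e²/(π²E) = 2.700×10^5 × 0.9170² / (π² × 1.08×10^11) = 2.130×10^-7 m⁴
I_req = 2.130×10^5 mm⁴
Solid circle: I = πd⁴/64  ⇒  d = (64I/π)^(1/4) = (64×2.130×10^5/π)^(1/4) = 45.6 mm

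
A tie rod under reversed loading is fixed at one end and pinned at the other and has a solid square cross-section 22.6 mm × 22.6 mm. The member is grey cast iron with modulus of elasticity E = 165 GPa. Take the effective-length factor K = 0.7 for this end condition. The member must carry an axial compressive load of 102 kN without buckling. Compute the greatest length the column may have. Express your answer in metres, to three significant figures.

I = a⁴/12 = 22.6⁴/12 = 2.174×10^4 mm⁴
I = 2.174×10^-8 m⁴
At the buckling limit P_cr = P = 1.020×10^5 N
From P_cr = π²EI/(K·L)²:  L = (1/K)·√(π²EI/P_cr) = (1/0.7)·√(π²×1.65×10^11×2.174×10^-8/1.020×10^5)
L = 0.842 m

L_max ≈ 0.842 m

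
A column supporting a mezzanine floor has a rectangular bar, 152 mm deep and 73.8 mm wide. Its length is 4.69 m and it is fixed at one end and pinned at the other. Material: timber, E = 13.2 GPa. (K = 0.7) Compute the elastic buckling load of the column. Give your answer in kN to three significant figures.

Buckling occurs about the weak axis: I_min = h·b³/12 with b = 73.8 mm (the shorter side).
I_min = 152×73.8³/12 = 5.091×10^6 mm⁴
I = 5.091×10^6 mm⁴ = 5.091×10^-6 m⁴
Effective length L_e = K·L = 0.7 × 4.69 = 3.283 m
P_cr = π²EI / L_e² = π² × 13.2×10⁹ × 5.091×10^-6 / 3.283² = 6.154×10^4 N

P_cr ≈ 61.5 kN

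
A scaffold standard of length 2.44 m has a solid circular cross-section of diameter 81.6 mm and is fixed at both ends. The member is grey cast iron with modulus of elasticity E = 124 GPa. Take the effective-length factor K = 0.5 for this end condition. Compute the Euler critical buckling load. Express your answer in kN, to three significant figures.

I = πd⁴/64 = π×81.6⁴/64 = 2.176×10^6 mm⁴
I = 2.176×10^6 mm⁴ = 2.176×10^-6 m⁴
Effective length L_e = K·L = 0.5 × 2.44 = 1.220 m
P_cr = π²EI / L_e² = π² × 124×10⁹ × 2.176×10^-6 / 1.220² = 1.790×10^6 N

P_cr ≈ 1790 kN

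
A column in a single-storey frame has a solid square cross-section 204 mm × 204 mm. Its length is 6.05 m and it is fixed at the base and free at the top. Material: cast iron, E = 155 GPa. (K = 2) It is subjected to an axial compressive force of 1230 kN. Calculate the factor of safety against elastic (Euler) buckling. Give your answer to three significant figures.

n ≈ 1.23

I = a⁴/12 = 204⁴/12 = 1.443×10^8 mm⁴
I = 1.443×10^8 mm⁴ = 1.443×10^-4 m⁴
Effective length L_e = K·L = 2 × 6.05 = 12.10 m
P_cr = π²EI / L_e² = π² × 155×10⁹ × 1.443×10^-4 / 12.10² = 1.508×10^6 N
Factor of safety n = P_cr / P = 1508.0 / 1230 = 1.23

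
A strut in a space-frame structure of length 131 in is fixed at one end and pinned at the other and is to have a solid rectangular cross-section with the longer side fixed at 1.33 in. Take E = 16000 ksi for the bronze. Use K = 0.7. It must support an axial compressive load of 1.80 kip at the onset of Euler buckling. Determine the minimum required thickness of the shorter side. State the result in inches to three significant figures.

L_e = K·L = 0.7 × 131 = 91.70 in
Required I = P_cr·L_e²/(π²E) = 1.800×10^3 × 91.70² / (π² × 1.60×10^7) = 9.585×10^-2 in⁴
Rectangle, weak axis: I_min = h·b³/12 with h = 1.33 in fixed  ⇒  b = (12I/h)^(1/3) = 0.953 in

b ≈ 0.953 in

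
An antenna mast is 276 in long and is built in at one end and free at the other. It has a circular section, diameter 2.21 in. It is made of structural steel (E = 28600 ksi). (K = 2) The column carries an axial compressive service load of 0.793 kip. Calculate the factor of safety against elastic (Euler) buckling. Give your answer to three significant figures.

I = πd⁴/64 = π×2.21⁴/64 = 1.171 in⁴
Effective length L_e = K·L = 2 × 276 = 552.0 in
P_cr = π²EI / L_e² = π² × 28600×10³ × 1.171 / 552.0² = 1.085×10^3 lb
Factor of safety n = P_cr / P = 1.0847 / 0.793 = 1.37

n ≈ 1.37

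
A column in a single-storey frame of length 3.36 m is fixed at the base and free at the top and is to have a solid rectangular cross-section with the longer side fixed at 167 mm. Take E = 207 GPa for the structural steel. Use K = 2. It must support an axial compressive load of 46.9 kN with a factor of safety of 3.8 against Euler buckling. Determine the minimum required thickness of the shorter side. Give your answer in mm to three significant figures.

b ≈ 65.7 mm

Required P_cr = n·P = 3.8 × 46.9 = 178.2 kN
L_e = K·L = 2 × 3.36 = 6.720 m
Required I = P_cr·L_e²/(π²E) = 1.782×10^5 × 6.720² / (π² × 2.07×10^11) = 3.939×10^-6 m⁴
I_req = 3.939×10^6 mm⁴
Rectangle, weak axis: I_min = h·b³/12 with h = 167 mm fixed  ⇒  b = (12I/h)^(1/3) = 65.7 mm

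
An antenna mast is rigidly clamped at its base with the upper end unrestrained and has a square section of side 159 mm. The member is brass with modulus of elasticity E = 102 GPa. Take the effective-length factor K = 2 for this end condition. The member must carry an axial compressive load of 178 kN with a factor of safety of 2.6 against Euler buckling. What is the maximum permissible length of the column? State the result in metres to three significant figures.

I = a⁴/12 = 159⁴/12 = 5.326×10^7 mm⁴
I = 5.326×10^-5 m⁴
Required critical load P_cr = n·P = 2.6 × 178 = 462.8 kN = 4.628×10^5 N
From P_cr = π²EI/(K·L)²:  L = (1/K)·√(π²EI/P_cr) = (1/2)·√(π²×1.02×10^11×5.326×10^-5/4.628×10^5)
L = 5.38 m

L_max ≈ 5.38 m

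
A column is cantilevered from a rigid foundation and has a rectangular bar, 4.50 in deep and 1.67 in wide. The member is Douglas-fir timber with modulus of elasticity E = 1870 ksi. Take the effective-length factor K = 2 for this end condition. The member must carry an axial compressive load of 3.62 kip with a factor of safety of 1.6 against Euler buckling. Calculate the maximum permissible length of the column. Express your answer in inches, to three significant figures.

Buckling occurs about the weak axis: I_min = h·b³/12 with b = 1.67 in (the shorter side).
I_min = 4.50×1.67³/12 = 1.747 in⁴
Required critical load P_cr = n·P = 1.6 × 3.62 = 5.792 kip = 5.792×10^3 lb
From P_cr = π²EI/(K·L)²:  L = (1/K)·√(π²EI/P_cr) = (1/2)·√(π²×1.87×10^6×1.747/5.792×10^3)
L = 37.3 in

L_max ≈ 37.3 in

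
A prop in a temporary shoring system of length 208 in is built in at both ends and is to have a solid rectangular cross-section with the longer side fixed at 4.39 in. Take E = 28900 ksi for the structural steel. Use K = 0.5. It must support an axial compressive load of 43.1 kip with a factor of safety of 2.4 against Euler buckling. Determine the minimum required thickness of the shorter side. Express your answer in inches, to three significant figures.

b ≈ 2.21 in

Required P_cr = n·P = 2.4 × 43.1 = 103.4 kip
L_e = K·L = 0.5 × 208 = 104.0 in
Required I = P_cr·L_e²/(π²E) = 1.034×10^5 × 104.0² / (π² × 2.89×10^7) = 3.922 in⁴
Rectangle, weak axis: I_min = h·b³/12 with h = 4.39 in fixed  ⇒  b = (12I/h)^(1/3) = 2.21 in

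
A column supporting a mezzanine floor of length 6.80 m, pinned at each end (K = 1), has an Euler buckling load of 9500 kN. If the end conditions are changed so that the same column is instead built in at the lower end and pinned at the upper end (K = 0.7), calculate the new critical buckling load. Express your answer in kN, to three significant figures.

P_cr ≈ 19400 kN

P_cr ∝ 1/K², so P_cr,new = P_cr,old × (K_old/K_new)² = 9500 × (1/0.7)²
= 9500 × 2.041 = 19400 kN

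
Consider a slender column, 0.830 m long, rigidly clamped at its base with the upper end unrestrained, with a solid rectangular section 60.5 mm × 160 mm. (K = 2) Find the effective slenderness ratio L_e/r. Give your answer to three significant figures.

For a rectangle r_min = b/√12 = 60.5/√12 = 17.46 mm
L_e = K·L = 2 × 0.830 m = 1.660 m = 1660.0 mm
λ = L_e / r_min = 1660.0 / 17.46 = 95.0

λ ≈ 95.0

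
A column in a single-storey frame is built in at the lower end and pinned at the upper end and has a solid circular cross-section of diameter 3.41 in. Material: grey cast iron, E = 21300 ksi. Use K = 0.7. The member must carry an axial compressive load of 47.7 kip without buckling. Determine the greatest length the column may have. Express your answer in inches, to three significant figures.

L_max ≈ 244 in

I = πd⁴/64 = π×3.41⁴/64 = 6.637 in⁴
At the buckling limit P_cr = P = 4.770×10^4 lb
From P_cr = π²EI/(K·L)²:  L = (1/K)·√(π²EI/P_cr) = (1/0.7)·√(π²×2.13×10^7×6.637/4.770×10^4)
L = 244 in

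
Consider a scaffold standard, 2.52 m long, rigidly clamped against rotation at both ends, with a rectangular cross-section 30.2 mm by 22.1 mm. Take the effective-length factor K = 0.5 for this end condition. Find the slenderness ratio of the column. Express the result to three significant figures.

Buckling occurs about the weak axis: I_min = h·b³/12 with b = 22.1 mm (the shorter side).
I_min = 30.2×22.1³/12 = 2.716×10^4 mm⁴
A = 667.4 mm²;  r_min = √(I/A) = √(2.716×10^4/667.4) = 6.380 mm
L_e = K·L = 0.5 × 2.52 m = 1.260 m = 1260.0 mm
λ = L_e / r_min = 1260.0 / 6.380 = 198

λ ≈ 198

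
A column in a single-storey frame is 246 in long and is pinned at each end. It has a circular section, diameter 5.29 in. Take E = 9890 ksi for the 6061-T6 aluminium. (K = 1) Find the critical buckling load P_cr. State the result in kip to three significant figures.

I = πd⁴/64 = π×5.29⁴/64 = 38.44 in⁴
Effective length L_e = K·L = 1 × 246 = 246.0 in
P_cr = π²EI / L_e² = π² × 9890×10³ × 38.44 / 246.0² = 6.200×10^4 lb

P_cr ≈ 62.0 kip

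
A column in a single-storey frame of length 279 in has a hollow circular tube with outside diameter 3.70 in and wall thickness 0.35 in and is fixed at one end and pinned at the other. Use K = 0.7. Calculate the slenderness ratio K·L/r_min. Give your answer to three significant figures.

Inner diameter d_i = 3.70 − 2×0.35 = 3.000 in
I = π(d_o⁴ − d_i⁴)/64 = π(3.70⁴ − 3.000⁴)/64 = 5.224 in⁴
A = 3.684 in²;  r_min = √(I/A) = √(5.224/3.684) = 1.191 in
L_e = K·L = 0.7 × 279 = 195.3 in
λ = L_e / r_min = 195.30 / 1.191 = 164

λ ≈ 164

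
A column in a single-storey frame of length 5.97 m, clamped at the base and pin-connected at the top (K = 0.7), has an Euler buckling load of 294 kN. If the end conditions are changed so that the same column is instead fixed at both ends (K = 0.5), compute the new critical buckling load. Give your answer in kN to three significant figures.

P_cr ∝ 1/K², so P_cr,new = P_cr,old × (K_old/K_new)² = 294 × (0.7/0.5)²
= 294 × 1.960 = 576 kN

P_cr ≈ 576 kN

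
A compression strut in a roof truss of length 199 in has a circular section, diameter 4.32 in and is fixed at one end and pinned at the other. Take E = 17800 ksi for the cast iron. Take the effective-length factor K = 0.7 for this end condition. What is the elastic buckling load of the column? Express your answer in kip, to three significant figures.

I = πd⁴/64 = π×4.32⁴/64 = 17.10 in⁴
Effective length L_e = K·L = 0.7 × 199 = 139.3 in
P_cr = π²EI / L_e² = π² × 17800×10³ × 17.10 / 139.3² = 1.548×10^5 lb

P_cr ≈ 155 kip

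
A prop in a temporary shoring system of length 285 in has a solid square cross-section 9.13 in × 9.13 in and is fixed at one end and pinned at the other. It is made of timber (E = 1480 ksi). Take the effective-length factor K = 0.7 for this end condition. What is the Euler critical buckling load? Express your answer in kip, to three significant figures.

P_cr ≈ 213 kip

I = a⁴/12 = 9.13⁴/12 = 579.0 in⁴
Effective length L_e = K·L = 0.7 × 285 = 199.5 in
P_cr = π²EI / L_e² = π² × 1480×10³ × 579.0 / 199.5² = 2.125×10^5 lb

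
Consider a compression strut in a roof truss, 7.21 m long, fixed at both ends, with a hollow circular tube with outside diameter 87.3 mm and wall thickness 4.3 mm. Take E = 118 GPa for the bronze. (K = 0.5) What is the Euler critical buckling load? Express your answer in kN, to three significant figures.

Inner diameter d_i = 87.3 − 2×4.3 = 78.70 mm
I = π(d_o⁴ − d_i⁴)/64 = π(87.3⁴ − 78.70⁴)/64 = 9.681×10^5 mm⁴
I = 9.681×10^5 mm⁴ = 9.681×10^-7 m⁴
Effective length L_e = K·L = 0.5 × 7.21 = 3.605 m
P_cr = π²EI / L_e² = π² × 118×10⁹ × 9.681×10^-7 / 3.605² = 8.676×10^4 N

P_cr ≈ 86.8 kN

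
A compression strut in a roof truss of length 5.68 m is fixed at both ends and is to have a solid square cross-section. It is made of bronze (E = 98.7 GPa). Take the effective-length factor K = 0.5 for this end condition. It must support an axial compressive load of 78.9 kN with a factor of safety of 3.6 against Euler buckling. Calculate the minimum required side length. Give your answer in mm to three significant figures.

a ≈ 72.9 mm

Required P_cr = n·P = 3.6 × 78.9 = 284.0 kN
L_e = K·L = 0.5 × 5.68 = 2.840 m
Required I = P_cr·L_e²/(π²E) = 2.840×10^5 × 2.840² / (π² × 9.87×10^10) = 2.352×10^-6 m⁴
I_req = 2.352×10^6 mm⁴
Solid square: I = a⁴/12  ⇒  a = (12I)^(1/4) = (12×2.352×10^6)^(1/4) = 72.9 mm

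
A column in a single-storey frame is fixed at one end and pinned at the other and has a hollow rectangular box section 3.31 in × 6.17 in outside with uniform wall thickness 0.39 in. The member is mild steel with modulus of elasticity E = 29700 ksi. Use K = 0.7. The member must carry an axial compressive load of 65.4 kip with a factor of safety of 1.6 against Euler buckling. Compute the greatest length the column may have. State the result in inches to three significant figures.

Inner dimensions: h_i = 6.17 − 2×0.39 = 5.390 in, b_i = 3.31 − 2×0.39 = 2.530 in
Weak-axis I_min = (h_o·b_o³ − h_i·b_i³)/12 with b_o = 3.31, b_i = 2.530 in (shorter outer/inner sides).
I_min = (6.17×3.31³ − 5.390×2.530³)/12 = 11.37 in⁴
Required critical load P_cr = n·P = 1.6 × 65.4 = 104.6 kip = 1.046×10^5 lb
From P_cr = π²EI/(K·L)²:  L = (1/K)·√(π²EI/P_cr) = (1/0.7)·√(π²×2.97×10^7×11.37/1.046×10^5)
L = 255 in

L_max ≈ 255 in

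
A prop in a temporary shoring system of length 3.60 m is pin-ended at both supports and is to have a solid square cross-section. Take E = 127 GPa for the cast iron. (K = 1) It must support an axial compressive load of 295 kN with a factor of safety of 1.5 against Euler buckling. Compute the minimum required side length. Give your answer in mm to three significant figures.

Required P_cr = n·P = 1.5 × 295 = 442.5 kN
L_e = K·L = 1 × 3.60 = 3.600 m
Required I = P_cr·L_e²/(π²E) = 4.425×10^5 × 3.600² / (π² × 1.27×10^11) = 4.575×10^-6 m⁴
I_req = 4.575×10^6 mm⁴
Solid square: I = a⁴/12  ⇒  a = (12I)^(1/4) = (12×4.575×10^6)^(1/4) = 86.1 mm

a ≈ 86.1 mm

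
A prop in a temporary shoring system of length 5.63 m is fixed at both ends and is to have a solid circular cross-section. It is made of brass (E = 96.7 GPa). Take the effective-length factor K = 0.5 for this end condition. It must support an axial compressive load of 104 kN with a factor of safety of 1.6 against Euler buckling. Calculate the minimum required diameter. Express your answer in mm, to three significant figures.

Required P_cr = n·P = 1.6 × 104 = 166.4 kN
L_e = K·L = 0.5 × 5.63 = 2.815 m
Required I = P_cr·L_e²/(π²E) = 1.664×10^5 × 2.815² / (π² × 9.67×10^10) = 1.382×10^-6 m⁴
I_req = 1.382×10^6 mm⁴
Solid circle: I = πd⁴/64  ⇒  d = (64I/π)^(1/4) = (64×1.382×10^6/π)^(1/4) = 72.8 mm

d ≈ 72.8 mm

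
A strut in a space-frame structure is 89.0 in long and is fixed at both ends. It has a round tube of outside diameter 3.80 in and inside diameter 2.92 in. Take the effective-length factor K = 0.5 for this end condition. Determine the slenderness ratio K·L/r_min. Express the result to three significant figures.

λ ≈ 37.1

d_o = 3.80 in, d_i = 2.92 in
I = π(d_o⁴ − d_i⁴)/64 = π(3.80⁴ − 2.920⁴)/64 = 6.667 in⁴
A = 4.645 in²;  r_min = √(I/A) = √(6.667/4.645) = 1.198 in
L_e = K·L = 0.5 × 89.0 = 44.50 in
λ = L_e / r_min = 44.500 / 1.198 = 37.1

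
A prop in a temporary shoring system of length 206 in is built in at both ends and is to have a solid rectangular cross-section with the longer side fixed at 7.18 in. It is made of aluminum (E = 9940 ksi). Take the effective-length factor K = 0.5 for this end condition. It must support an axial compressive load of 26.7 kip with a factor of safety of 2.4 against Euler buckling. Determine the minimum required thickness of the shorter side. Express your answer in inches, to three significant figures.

b ≈ 2.26 in

Required P_cr = n·P = 2.4 × 26.7 = 64.08 kip
L_e = K·L = 0.5 × 206 = 103.0 in
Required I = P_cr·L_e²/(π²E) = 6.408×10^4 × 103.0² / (π² × 9.94×10^6) = 6.930 in⁴
Rectangle, weak axis: I_min = h·b³/12 with h = 7.18 in fixed  ⇒  b = (12I/h)^(1/3) = 2.26 in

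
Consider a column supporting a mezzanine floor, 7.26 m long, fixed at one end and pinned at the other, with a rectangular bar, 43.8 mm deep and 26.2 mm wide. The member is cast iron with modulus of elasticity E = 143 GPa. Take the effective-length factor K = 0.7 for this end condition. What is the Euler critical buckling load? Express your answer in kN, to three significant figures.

P_cr ≈ 3.59 kN

Buckling occurs about the weak axis: I_min = h·b³/12 with b = 26.2 mm (the shorter side).
I_min = 43.8×26.2³/12 = 6.564×10^4 mm⁴
I = 6.564×10^4 mm⁴ = 6.564×10^-8 m⁴
Effective length L_e = K·L = 0.7 × 7.26 = 5.082 m
P_cr = π²EI / L_e² = π² × 143×10⁹ × 6.564×10^-8 / 5.082² = 3.587×10^3 N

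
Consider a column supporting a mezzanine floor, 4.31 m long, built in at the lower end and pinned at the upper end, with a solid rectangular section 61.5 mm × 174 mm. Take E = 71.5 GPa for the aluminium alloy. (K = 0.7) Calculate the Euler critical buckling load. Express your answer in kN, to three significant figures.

P_cr ≈ 261 kN

Buckling occurs about the weak axis: I_min = h·b³/12 with b = 61.5 mm (the shorter side).
I_min = 174×61.5³/12 = 3.373×10^6 mm⁴
I = 3.373×10^6 mm⁴ = 3.373×10^-6 m⁴
Effective length L_e = K·L = 0.7 × 4.31 = 3.017 m
P_cr = π²EI / L_e² = π² × 71.5×10⁹ × 3.373×10^-6 / 3.017² = 2.615×10^5 N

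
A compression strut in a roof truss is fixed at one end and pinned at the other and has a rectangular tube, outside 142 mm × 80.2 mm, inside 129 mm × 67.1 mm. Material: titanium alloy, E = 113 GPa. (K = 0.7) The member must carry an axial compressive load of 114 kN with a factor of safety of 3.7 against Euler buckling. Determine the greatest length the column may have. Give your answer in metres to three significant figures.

Weak-axis I_min = (h_o·b_o³ − h_i·b_i³)/12 with b_o = 80.2, b_i = 67.10 mm (shorter outer/inner sides).
I_min = (142×80.2³ − 129.0×67.10³)/12 = 2.857×10^6 mm⁴
I = 2.857×10^-6 m⁴
Required critical load P_cr = n·P = 3.7 × 114 = 421.8 kN = 4.218×10^5 N
From P_cr = π²EI/(K·L)²:  L = (1/K)·√(π²EI/P_cr) = (1/0.7)·√(π²×1.13×10^11×2.857×10^-6/4.218×10^5)
L = 3.93 m

L_max ≈ 3.93 m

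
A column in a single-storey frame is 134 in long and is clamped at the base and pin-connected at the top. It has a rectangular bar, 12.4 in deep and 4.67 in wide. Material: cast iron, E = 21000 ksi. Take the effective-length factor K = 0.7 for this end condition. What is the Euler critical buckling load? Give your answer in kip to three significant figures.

Buckling occurs about the weak axis: I_min = h·b³/12 with b = 4.67 in (the shorter side).
I_min = 12.4×4.67³/12 = 105.2 in⁴
Effective length L_e = K·L = 0.7 × 134 = 93.80 in
P_cr = π²EI / L_e² = π² × 21000×10³ × 105.2 / 93.80² = 2.479×10^6 lb

P_cr ≈ 2480 kip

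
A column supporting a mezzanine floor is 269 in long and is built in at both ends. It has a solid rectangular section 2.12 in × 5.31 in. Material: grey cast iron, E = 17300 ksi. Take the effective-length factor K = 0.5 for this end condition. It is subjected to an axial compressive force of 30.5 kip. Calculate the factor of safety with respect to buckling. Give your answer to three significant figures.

n ≈ 1.30

Buckling occurs about the weak axis: I_min = h·b³/12 with b = 2.12 in (the shorter side).
I_min = 5.31×2.12³/12 = 4.216 in⁴
Effective length L_e = K·L = 0.5 × 269 = 134.5 in
P_cr = π²EI / L_e² = π² × 17300×10³ × 4.216 / 134.5² = 3.979×10^4 lb
Factor of safety n = P_cr / P = 39.794 / 30.5 = 1.30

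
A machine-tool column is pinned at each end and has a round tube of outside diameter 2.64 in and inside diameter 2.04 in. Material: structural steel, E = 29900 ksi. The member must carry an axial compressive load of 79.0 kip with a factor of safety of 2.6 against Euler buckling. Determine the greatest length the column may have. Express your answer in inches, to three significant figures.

d_o = 2.64 in, d_i = 2.04 in
I = π(d_o⁴ − d_i⁴)/64 = π(2.64⁴ − 2.040⁴)/64 = 1.534 in⁴
Required critical load P_cr = n·P = 2.6 × 79.0 = 205.4 kip = 2.054×10^5 lb
From P_cr = π²EI/(K·L)²:  L = (1/K)·√(π²EI/P_cr) = (1/1)·√(π²×2.99×10^7×1.534/2.054×10^5)
L = 47.0 in

L_max ≈ 47.0 in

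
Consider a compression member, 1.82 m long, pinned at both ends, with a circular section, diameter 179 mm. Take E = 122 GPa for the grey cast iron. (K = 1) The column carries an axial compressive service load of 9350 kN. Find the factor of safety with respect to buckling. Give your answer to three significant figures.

I = πd⁴/64 = π×179⁴/64 = 5.039×10^7 mm⁴
I = 5.039×10^7 mm⁴ = 5.039×10^-5 m⁴
Effective length L_e = K·L = 1 × 1.82 = 1.820 m
P_cr = π²EI / L_e² = π² × 122×10⁹ × 5.039×10^-5 / 1.820² = 1.832×10^7 N
Factor of safety n = P_cr / P = 18319 / 9350 = 1.96

n ≈ 1.96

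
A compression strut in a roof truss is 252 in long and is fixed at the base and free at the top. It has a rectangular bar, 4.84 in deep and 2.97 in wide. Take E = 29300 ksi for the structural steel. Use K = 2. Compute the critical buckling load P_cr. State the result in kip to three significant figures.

P_cr ≈ 12.0 kip

Buckling occurs about the weak axis: I_min = h·b³/12 with b = 2.97 in (the shorter side).
I_min = 4.84×2.97³/12 = 10.57 in⁴
Effective length L_e = K·L = 2 × 252 = 504.0 in
P_cr = π²EI / L_e² = π² × 29300×10³ × 10.57 / 504.0² = 1.203×10^4 lb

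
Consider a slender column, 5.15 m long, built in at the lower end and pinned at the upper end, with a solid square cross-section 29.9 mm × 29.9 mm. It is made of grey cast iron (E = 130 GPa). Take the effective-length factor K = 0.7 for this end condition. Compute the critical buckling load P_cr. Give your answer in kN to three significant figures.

I = a⁴/12 = 29.9⁴/12 = 6.660×10^4 mm⁴
I = 6.660×10^4 mm⁴ = 6.660×10^-8 m⁴
Effective length L_e = K·L = 0.7 × 5.15 = 3.605 m
P_cr = π²EI / L_e² = π² × 130×10⁹ × 6.660×10^-8 / 3.605² = 6.576×10^3 N

P_cr ≈ 6.58 kN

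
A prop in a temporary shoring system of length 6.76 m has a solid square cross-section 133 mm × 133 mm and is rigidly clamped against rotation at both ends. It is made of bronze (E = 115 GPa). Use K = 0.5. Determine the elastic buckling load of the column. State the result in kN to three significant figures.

I = a⁴/12 = 133⁴/12 = 2.608×10^7 mm⁴
I = 2.608×10^7 mm⁴ = 2.608×10^-5 m⁴
Effective length L_e = K·L = 0.5 × 6.76 = 3.380 m
P_cr = π²EI / L_e² = π² × 115×10⁹ × 2.608×10^-5 / 3.380² = 2.591×10^6 N

P_cr ≈ 2590 kN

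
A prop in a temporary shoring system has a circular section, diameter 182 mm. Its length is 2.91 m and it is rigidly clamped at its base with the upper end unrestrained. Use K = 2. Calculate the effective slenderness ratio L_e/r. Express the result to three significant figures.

I = πd⁴/64 = π×182⁴/64 = 5.386×10^7 mm⁴
A = 2.602×10^4 mm²;  r_min = √(I/A) = √(5.386×10^7/2.602×10^4) = 45.50 mm
L_e = K·L = 2 × 2.91 m = 5.820 m = 5820.0 mm
λ = L_e / r_min = 5820.0 / 45.50 = 128

λ ≈ 128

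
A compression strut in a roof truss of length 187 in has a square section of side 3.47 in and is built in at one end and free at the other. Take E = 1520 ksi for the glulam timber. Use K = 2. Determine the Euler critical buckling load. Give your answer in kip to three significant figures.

P_cr ≈ 1.30 kip

I = a⁴/12 = 3.47⁴/12 = 12.08 in⁴
Effective length L_e = K·L = 2 × 187 = 374.0 in
P_cr = π²EI / L_e² = π² × 1520×10³ × 12.08 / 374.0² = 1.296×10^3 lb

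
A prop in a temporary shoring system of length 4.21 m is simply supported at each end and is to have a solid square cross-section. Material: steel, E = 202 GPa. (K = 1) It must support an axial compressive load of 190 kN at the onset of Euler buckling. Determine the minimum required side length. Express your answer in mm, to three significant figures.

L_e = K·L = 1 × 4.21 = 4.210 m
Required I = P_cr·L_e²/(π²E) = 1.900×10^5 × 4.210² / (π² × 2.02×10^11) = 1.689×10^-6 m⁴
I_req = 1.689×10^6 mm⁴
Solid square: I = a⁴/12  ⇒  a = (12I)^(1/4) = (12×1.689×10^6)^(1/4) = 67.1 mm

a ≈ 67.1 mm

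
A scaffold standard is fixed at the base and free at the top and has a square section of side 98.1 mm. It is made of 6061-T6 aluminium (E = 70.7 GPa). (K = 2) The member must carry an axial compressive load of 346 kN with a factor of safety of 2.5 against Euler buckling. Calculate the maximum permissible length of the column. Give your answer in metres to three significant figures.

L_max ≈ 1.25 m

I = a⁴/12 = 98.1⁴/12 = 7.718×10^6 mm⁴
I = 7.718×10^-6 m⁴
Required critical load P_cr = n·P = 2.5 × 346 = 865.0 kN = 8.650×10^5 N
From P_cr = π²EI/(K·L)²:  L = (1/K)·√(π²EI/P_cr) = (1/2)·√(π²×7.07×10^10×7.718×10^-6/8.650×10^5)
L = 1.25 m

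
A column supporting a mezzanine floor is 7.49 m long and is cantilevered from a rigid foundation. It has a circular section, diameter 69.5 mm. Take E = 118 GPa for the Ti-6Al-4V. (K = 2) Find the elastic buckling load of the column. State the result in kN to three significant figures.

P_cr ≈ 5.94 kN

I = πd⁴/64 = π×69.5⁴/64 = 1.145×10^6 mm⁴
I = 1.145×10^6 mm⁴ = 1.145×10^-6 m⁴
Effective length L_e = K·L = 2 × 7.49 = 14.98 m
P_cr = π²EI / L_e² = π² × 118×10⁹ × 1.145×10^-6 / 14.98² = 5.944×10^3 N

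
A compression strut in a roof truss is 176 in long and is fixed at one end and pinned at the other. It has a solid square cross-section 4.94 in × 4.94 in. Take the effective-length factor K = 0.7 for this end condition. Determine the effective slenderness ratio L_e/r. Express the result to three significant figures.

I = a⁴/12 = 4.94⁴/12 = 49.63 in⁴
A = 24.40 in²;  r_min = √(I/A) = √(49.63/24.40) = 1.426 in
L_e = K·L = 0.7 × 176 = 123.2 in
λ = L_e / r_min = 123.20 / 1.426 = 86.4

λ ≈ 86.4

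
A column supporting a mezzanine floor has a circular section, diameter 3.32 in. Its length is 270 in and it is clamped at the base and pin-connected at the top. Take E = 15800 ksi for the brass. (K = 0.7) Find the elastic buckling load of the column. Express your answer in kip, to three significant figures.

I = πd⁴/64 = π×3.32⁴/64 = 5.964 in⁴
Effective length L_e = K·L = 0.7 × 270 = 189.0 in
P_cr = π²EI / L_e² = π² × 15800×10³ × 5.964 / 189.0² = 2.603×10^4 lb

P_cr ≈ 26.0 kip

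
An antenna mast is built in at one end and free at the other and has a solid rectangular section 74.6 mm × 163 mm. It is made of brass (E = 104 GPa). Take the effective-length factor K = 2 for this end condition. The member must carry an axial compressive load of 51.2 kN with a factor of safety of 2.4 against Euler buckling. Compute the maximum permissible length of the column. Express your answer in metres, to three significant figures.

L_max ≈ 3.43 m

Buckling occurs about the weak axis: I_min = h·b³/12 with b = 74.6 mm (the shorter side).
I_min = 163×74.6³/12 = 5.639×10^6 mm⁴
I = 5.639×10^-6 m⁴
Required critical load P_cr = n·P = 2.4 × 51.2 = 122.9 kN = 1.229×10^5 N
From P_cr = π²EI/(K·L)²:  L = (1/K)·√(π²EI/P_cr) = (1/2)·√(π²×1.04×10^11×5.639×10^-6/1.229×10^5)
L = 3.43 m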